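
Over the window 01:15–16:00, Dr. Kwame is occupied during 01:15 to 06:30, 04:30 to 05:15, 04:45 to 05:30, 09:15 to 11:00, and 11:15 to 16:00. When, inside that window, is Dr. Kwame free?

06:30-09:15, 11:00-11:15

After merging, the occupied span is 01:15-06:30, 09:15-11:00, 11:15-16:00.
Complement within 01:15-16:00: 06:30-09:15, 11:00-11:15.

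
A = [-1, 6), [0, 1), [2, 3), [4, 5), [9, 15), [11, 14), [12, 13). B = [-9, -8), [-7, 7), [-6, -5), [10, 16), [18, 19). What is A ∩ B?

[-1, 6) ∪ [10, 15)

Merge the first list: [-1, 6), [9, 15).
Merge the second list: [-9, -8), [-7, 7), [10, 16), [18, 19).
[-1, 6) meets the second set on [-1, 6).
[9, 15) meets the second set on [10, 15).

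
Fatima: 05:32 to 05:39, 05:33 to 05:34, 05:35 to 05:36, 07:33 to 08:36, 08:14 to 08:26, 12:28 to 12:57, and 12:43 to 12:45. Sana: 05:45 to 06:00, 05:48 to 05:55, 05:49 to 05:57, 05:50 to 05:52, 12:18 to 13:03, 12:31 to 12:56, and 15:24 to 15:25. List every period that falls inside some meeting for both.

12:28–12:57

A, merged: 05:32–05:39, 07:33–08:36, 12:28–12:57.
B, merged: 05:45–06:00, 12:18–13:03, 15:24–15:25.
05:32–05:39: no overlap with the second set.
07:33–08:36: no overlap with the second set.
12:28–12:57 meets the second set on 12:28–12:57.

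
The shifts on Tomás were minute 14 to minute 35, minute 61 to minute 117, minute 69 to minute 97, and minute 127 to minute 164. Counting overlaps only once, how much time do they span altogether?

114 minutes

Merged: minute 14 to minute 35, minute 61 to minute 117, minute 127 to minute 164.
Lengths: 21 minutes + 56 minutes + 37 minutes = 114 minutes.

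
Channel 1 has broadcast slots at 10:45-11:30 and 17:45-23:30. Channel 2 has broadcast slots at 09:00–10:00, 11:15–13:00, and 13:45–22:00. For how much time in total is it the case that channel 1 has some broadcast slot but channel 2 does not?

A \ B = 10:45–11:15, 22:00–23:30.
Total: 30 min + 1 h 30 min = 2 h.

2 h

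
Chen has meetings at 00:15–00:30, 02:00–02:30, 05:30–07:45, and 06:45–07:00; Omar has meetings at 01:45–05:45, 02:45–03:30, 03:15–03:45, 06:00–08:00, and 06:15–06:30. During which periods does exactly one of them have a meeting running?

00:15–00:30, 01:45–02:00, 02:30–05:30, 05:45–06:00, 07:45–08:00

A, merged: 00:15–00:30, 02:00–02:30, 05:30–07:45.
B, merged: 01:45–05:45, 06:00–08:00.
A \ B = 00:15–00:30, 05:45–06:00.
B \ A = 01:45–02:00, 02:30–05:30, 07:45–08:00.
Union of the two gives the symmetric difference.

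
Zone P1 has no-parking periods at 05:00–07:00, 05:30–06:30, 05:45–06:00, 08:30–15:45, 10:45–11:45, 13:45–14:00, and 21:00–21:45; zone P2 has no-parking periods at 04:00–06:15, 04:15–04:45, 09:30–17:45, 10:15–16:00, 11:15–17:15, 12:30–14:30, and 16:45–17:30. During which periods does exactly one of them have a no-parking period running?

First set merges to 05:00-07:00, 08:30-15:45, 21:00-21:45.
Second set merges to 04:00-06:15, 09:30-17:45.
A but not B: 06:15-07:00, 08:30-09:30, 21:00-21:45.
B but not A: 04:00-05:00, 15:45-17:45.
Combining gives A △ B.

04:00-05:00, 06:15-07:00, 08:30-09:30, 15:45-17:45, 21:00-21:45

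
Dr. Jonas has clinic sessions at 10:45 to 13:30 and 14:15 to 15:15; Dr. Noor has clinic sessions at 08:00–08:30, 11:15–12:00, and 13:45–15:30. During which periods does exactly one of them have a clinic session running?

08:00-08:30, 10:45-11:15, 12:00-13:30, 13:45-14:15, 15:15-15:30

Only in the first: 10:45-11:15, 12:00-13:30.
Only in the second: 08:00-08:30, 13:45-14:15, 15:15-15:30.
Together these are the periods covered by exactly one.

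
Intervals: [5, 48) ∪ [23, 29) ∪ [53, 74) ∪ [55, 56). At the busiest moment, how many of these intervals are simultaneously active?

2

At 23, 2 of the intervals are simultaneously active.
No point has more.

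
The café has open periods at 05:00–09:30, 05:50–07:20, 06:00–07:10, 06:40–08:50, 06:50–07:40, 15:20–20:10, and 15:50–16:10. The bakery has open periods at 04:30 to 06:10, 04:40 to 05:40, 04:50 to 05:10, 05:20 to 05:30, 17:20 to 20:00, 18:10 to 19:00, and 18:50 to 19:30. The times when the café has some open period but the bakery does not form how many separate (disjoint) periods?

3

A, merged: 05:00–09:30, 15:20–20:10.
B, merged: 04:30–06:10, 17:20–20:00.
A \ B = 06:10–09:30, 15:20–17:20, 20:00–20:10.
That is 3 disjoint pieces.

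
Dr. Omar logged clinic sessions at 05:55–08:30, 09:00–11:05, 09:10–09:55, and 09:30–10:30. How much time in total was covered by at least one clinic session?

4 h 40 min

Merged: 05:55–08:30, 09:00–11:05.
Lengths: 2 h 35 min + 2 h 5 min = 4 h 40 min.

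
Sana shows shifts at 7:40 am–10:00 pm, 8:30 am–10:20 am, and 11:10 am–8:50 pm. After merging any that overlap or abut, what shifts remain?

7:40 am–10:00 pm

8:30 am–10:20 am overlaps/touches 7:40 am–10:00 pm → extend to 7:40 am–10:00 pm.
11:10 am–8:50 pm overlaps/touches 7:40 am–10:00 pm → extend to 7:40 am–10:00 pm.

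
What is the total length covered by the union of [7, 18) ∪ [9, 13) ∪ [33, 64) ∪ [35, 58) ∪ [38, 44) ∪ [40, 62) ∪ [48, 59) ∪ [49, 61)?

Merged: [7, 18), [33, 64).
Lengths: 11 + 31 = 42.

42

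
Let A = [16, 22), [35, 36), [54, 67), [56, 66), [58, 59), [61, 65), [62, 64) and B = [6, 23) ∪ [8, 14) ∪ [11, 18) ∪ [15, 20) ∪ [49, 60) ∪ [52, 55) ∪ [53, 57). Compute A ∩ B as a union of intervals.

[16, 22) ∪ [54, 60)

First set merges to [16, 22), [35, 36), [54, 67).
Second set merges to [6, 23), [49, 60).
[16, 22) overlaps B on [16, 22).
[35, 36) falls entirely outside B.
[54, 67) overlaps B on [54, 60).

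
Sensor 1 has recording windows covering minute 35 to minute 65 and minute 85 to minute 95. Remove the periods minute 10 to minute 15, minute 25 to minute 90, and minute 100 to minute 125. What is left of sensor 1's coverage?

minute 90 to minute 95

minute 35 to minute 65 lies entirely inside B → drops out.
minute 85 to minute 95 with B removed leaves minute 90 to minute 95.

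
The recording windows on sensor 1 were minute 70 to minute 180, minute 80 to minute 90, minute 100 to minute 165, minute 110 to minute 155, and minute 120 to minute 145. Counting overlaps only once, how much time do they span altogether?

110 minutes

Merged: minute 70 to minute 180.
Length: 110 minutes.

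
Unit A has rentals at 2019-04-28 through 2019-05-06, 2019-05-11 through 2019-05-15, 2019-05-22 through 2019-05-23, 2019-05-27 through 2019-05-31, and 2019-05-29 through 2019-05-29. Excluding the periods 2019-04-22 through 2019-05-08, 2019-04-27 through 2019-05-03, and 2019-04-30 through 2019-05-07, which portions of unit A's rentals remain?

2019-05-11 through 2019-05-15, 2019-05-22 through 2019-05-23, 2019-05-27 through 2019-05-31

A, merged: 2019-04-28 through 2019-05-06, 2019-05-11 through 2019-05-15, 2019-05-22 through 2019-05-23, 2019-05-27 through 2019-05-31.
B, merged: 2019-04-22 through 2019-05-08.
2019-04-28 through 2019-05-06: entirely removed.
2019-05-11 through 2019-05-15: nothing removed.
2019-05-22 through 2019-05-23: nothing removed.
2019-05-27 through 2019-05-31: nothing removed.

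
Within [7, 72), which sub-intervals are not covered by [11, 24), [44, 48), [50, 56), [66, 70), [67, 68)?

Covered (merged): [11, 24), [44, 48), [50, 56), [66, 70).
Complement within [7, 72): [7, 11), [24, 44), [48, 50), [56, 66), [70, 72).

[7, 11) ∪ [24, 44) ∪ [48, 50) ∪ [56, 66) ∪ [70, 72)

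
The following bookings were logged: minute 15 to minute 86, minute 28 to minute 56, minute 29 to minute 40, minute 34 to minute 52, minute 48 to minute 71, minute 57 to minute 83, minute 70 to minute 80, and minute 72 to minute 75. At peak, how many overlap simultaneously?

4

Walk the sorted start/end points keeping a running depth.
The depth first hits 4 at minute 34.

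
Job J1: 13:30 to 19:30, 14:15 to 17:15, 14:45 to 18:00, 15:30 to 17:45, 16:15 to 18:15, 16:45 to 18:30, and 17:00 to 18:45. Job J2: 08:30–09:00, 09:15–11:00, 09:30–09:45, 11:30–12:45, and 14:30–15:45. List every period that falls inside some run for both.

14:30–15:45

First set merges to 13:30–19:30.
Second set merges to 08:30–09:00, 09:15–11:00, 11:30–12:45, 14:30–15:45.
13:30–19:30 ∩ B → 14:30–15:45.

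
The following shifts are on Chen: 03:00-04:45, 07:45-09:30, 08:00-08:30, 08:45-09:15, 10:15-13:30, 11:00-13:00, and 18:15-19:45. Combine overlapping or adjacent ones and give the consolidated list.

03:00–04:45, 07:45–09:30, 10:15–13:30, 18:15–19:45

07:45–09:30 is disjoint → start new block.
08:00–08:30 overlaps/touches 07:45–09:30 → extend to 07:45–09:30.
08:45–09:15 overlaps/touches 07:45–09:30 → extend to 07:45–09:30.
10:15–13:30 is disjoint → start new block.
11:00–13:00 overlaps/touches 10:15–13:30 → extend to 10:15–13:30.
18:15–19:45 is disjoint → start new block.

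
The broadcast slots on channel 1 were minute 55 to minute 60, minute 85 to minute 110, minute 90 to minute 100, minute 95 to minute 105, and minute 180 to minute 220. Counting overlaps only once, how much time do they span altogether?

70 minutes

Merged: minute 55 to minute 60, minute 85 to minute 110, minute 180 to minute 220.
Lengths: 5 minutes + 25 minutes + 40 minutes = 70 minutes.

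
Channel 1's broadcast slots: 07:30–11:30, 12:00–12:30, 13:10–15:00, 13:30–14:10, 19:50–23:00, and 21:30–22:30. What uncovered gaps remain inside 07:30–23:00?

11:30-12:00, 12:30-13:10, 15:00-19:50

Covered (merged): 07:30-11:30, 12:00-12:30, 13:10-15:00, 19:50-23:00.
Uncovered inside 07:30-23:00: 11:30-12:00, 12:30-13:10, 15:00-19:50.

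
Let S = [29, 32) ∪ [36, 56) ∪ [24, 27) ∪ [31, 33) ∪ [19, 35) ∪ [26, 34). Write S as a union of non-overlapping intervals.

Sort by start: [19, 35), [24, 27), [26, 34), [29, 32), [31, 33), [36, 56).
[24, 27) overlaps/touches [19, 35) → extend to [19, 35).
[26, 34) overlaps/touches [19, 35) → extend to [19, 35).
[29, 32) overlaps/touches [19, 35) → extend to [19, 35).
[31, 33) overlaps/touches [19, 35) → extend to [19, 35).
[36, 56) is disjoint → start new block.

[19, 35) ∪ [36, 56)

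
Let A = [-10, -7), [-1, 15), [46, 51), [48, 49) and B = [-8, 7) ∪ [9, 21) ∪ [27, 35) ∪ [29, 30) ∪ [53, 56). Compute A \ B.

First set merges to [-10, -7), [-1, 15), [46, 51).
Second set merges to [-8, 7), [9, 21), [27, 35), [53, 56).
[-10, -7) \ B = [-10, -8).
[-1, 15) \ B = [7, 9).
[46, 51): nothing removed.

[-10, -8) ∪ [7, 9) ∪ [46, 51)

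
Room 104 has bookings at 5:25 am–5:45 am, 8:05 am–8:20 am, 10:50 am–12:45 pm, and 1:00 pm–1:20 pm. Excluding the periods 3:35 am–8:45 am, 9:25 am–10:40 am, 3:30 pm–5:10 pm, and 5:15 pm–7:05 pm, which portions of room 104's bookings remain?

5:25 am–5:45 am: entirely removed.
8:05 am–8:20 am: entirely removed.
10:50 am–12:45 pm: nothing removed.
1:00 pm–1:20 pm: nothing removed.

10:50 am–12:45 pm, 1:00 pm–1:20 pm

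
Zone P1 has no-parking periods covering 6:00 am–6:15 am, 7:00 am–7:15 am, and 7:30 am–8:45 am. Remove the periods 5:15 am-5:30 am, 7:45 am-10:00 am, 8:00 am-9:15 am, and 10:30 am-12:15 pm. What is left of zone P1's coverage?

6:00 am-6:15 am, 7:00 am-7:15 am, 7:30 am-7:45 am

B, merged: 5:15 am-5:30 am, 7:45 am-10:00 am, 10:30 am-12:15 pm.
6:00 am-6:15 am: nothing removed.
7:00 am-7:15 am: nothing removed.
7:30 am-8:45 am \ B = 7:30 am-7:45 am.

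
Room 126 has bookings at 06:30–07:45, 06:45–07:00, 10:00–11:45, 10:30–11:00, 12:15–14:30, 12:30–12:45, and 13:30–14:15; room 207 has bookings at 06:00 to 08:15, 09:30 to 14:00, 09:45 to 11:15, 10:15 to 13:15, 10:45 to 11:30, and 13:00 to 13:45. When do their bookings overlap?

06:30-07:45, 10:00-11:45, 12:15-14:00

First set merges to 06:30-07:45, 10:00-11:45, 12:15-14:30.
Second set merges to 06:00-08:15, 09:30-14:00.
06:30-07:45 overlaps B on 06:30-07:45.
10:00-11:45 overlaps B on 10:00-11:45.
12:15-14:30 overlaps B on 12:15-14:00.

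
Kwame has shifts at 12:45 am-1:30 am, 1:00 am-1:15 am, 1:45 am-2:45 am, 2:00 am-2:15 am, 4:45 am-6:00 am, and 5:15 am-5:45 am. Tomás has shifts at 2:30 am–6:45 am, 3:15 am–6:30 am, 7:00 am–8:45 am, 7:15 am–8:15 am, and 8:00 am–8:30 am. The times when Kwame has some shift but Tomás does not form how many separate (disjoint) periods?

First set merges to 12:45 am-1:30 am, 1:45 am-2:45 am, 4:45 am-6:00 am.
Second set merges to 2:30 am-6:45 am, 7:00 am-8:45 am.
A \ B = 12:45 am-1:30 am, 1:45 am-2:30 am.
That is 2 disjoint pieces.

2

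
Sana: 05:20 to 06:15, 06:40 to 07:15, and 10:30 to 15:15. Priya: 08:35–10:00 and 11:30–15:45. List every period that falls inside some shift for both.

11:30-15:15

05:20-06:15: no overlap with the second set.
06:40-07:15: no overlap with the second set.
10:30-15:15 meets the second set on 11:30-15:15.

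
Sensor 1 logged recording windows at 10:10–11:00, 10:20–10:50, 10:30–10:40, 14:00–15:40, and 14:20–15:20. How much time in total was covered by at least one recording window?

2 h 30 min

Merged: 10:10–11:00, 14:00–15:40.
Lengths: 50 min + 1 h 40 min = 2 h 30 min.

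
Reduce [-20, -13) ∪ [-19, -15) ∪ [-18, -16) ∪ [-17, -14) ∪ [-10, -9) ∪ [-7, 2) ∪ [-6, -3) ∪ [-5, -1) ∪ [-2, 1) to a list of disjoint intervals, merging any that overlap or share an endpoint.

[-19, -15) overlaps/touches [-20, -13) → extend to [-20, -13).
[-18, -16) overlaps/touches [-20, -13) → extend to [-20, -13).
[-17, -14) overlaps/touches [-20, -13) → extend to [-20, -13).
[-10, -9) is disjoint → start new block.
[-7, 2) is disjoint → start new block.
[-6, -3) overlaps/touches [-7, 2) → extend to [-7, 2).
[-5, -1) overlaps/touches [-7, 2) → extend to [-7, 2).
[-2, 1) overlaps/touches [-7, 2) → extend to [-7, 2).

[-20, -13) ∪ [-10, -9) ∪ [-7, 2)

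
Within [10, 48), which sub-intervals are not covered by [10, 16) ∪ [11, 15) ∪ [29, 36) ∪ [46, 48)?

The merged coverage is [10, 16), [29, 36), [46, 48).
Uncovered inside [10, 48): [16, 29), [36, 46).

[16, 29) ∪ [36, 46)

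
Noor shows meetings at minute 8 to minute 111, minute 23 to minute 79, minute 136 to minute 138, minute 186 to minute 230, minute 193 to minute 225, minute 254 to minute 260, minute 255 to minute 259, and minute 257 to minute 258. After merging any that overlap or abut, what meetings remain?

minute 23 to minute 79 overlaps/touches minute 8 to minute 111 → extend to minute 8 to minute 111.
minute 136 to minute 138 is disjoint → start new block.
minute 186 to minute 230 is disjoint → start new block.
minute 193 to minute 225 overlaps/touches minute 186 to minute 230 → extend to minute 186 to minute 230.
minute 254 to minute 260 is disjoint → start new block.
minute 255 to minute 259 overlaps/touches minute 254 to minute 260 → extend to minute 254 to minute 260.
minute 257 to minute 258 overlaps/touches minute 254 to minute 260 → extend to minute 254 to minute 260.

minute 8 to minute 111, minute 136 to minute 138, minute 186 to minute 230, minute 254 to minute 260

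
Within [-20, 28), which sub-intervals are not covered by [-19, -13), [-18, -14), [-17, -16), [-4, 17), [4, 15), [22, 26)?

[-20, -19) ∪ [-13, -4) ∪ [17, 22) ∪ [26, 28)

Covered (merged): [-19, -13), [-4, 17), [22, 26).
Gaps within [-20, 28): [-20, -19), [-13, -4), [17, 22), [26, 28).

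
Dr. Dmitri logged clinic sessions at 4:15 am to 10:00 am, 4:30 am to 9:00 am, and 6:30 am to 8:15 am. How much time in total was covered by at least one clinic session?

5 h 45 min

Merged: 4:15 am–10:00 am.
Length: 5 h 45 min.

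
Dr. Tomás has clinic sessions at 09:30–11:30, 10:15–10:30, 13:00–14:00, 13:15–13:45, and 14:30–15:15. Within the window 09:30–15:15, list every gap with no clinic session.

After merging, the occupied span is 09:30-11:30, 13:00-14:00, 14:30-15:15.
Uncovered inside 09:30-15:15: 11:30-13:00, 14:00-14:30.

11:30-13:00, 14:00-14:30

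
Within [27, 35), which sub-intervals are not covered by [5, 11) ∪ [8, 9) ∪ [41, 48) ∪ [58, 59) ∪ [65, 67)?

The merged coverage is [5, 11), [41, 48), [58, 59), [65, 67).
Complement within [27, 35): [27, 35).

[27, 35)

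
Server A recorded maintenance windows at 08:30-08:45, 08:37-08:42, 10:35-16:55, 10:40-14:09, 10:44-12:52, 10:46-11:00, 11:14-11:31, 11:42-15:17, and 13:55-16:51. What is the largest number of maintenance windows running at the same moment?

4

Walk the sorted start/end points keeping a running depth.
The depth first hits 4 at 10:46.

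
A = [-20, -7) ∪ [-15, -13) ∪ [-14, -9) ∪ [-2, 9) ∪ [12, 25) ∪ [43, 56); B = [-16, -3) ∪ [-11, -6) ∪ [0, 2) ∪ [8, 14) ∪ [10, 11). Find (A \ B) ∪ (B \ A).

A, merged: [-20, -7), [-2, 9), [12, 25), [43, 56).
B, merged: [-16, -3), [0, 2), [8, 14).
A \ B = [-20, -16), [-2, 0), [2, 8), [14, 25), [43, 56).
B \ A = [-7, -3), [9, 12).
Union of the two gives the symmetric difference.

[-20, -16) ∪ [-7, -3) ∪ [-2, 0) ∪ [2, 8) ∪ [9, 12) ∪ [14, 25) ∪ [43, 56)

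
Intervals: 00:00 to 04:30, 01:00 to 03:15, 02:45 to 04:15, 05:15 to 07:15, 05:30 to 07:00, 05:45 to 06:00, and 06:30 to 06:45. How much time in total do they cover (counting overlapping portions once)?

Merged: 00:00–04:30, 05:15–07:15.
Lengths: 4 h 30 min + 2 h = 6 h 30 min.

6 h 30 min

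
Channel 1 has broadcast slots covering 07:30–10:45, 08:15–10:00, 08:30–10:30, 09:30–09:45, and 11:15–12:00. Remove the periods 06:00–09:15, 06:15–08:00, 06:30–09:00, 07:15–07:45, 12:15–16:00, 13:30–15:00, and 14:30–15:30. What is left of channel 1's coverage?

First set merges to 07:30-10:45, 11:15-12:00.
Second set merges to 06:00-09:15, 12:15-16:00.
07:30-10:45 \ B = 09:15-10:45.
11:15-12:00: nothing removed.

09:15-10:45, 11:15-12:00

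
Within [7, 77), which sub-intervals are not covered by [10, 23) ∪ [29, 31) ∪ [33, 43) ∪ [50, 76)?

[7, 10) ∪ [23, 29) ∪ [31, 33) ∪ [43, 50) ∪ [76, 77)

After merging, the occupied span is [10, 23), [29, 31), [33, 43), [50, 76).
Complement within [7, 77): [7, 10), [23, 29), [31, 33), [43, 50), [76, 77).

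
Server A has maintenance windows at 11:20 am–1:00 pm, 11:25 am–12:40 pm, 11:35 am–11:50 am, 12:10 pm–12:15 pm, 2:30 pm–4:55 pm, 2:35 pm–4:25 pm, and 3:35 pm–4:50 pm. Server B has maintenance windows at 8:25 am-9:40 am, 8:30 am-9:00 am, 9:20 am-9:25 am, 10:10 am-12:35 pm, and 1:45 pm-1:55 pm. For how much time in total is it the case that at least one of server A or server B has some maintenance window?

A, merged: 11:20 am-1:00 pm, 2:30 pm-4:55 pm.
B, merged: 8:25 am-9:40 am, 10:10 am-12:35 pm, 1:45 pm-1:55 pm.
A ∪ B = 8:25 am-9:40 am, 10:10 am-1:00 pm, 1:45 pm-1:55 pm, 2:30 pm-4:55 pm.
Total: 1 h 15 min + 2 h 50 min + 10 min + 2 h 25 min = 6 h 40 min.

6 h 40 min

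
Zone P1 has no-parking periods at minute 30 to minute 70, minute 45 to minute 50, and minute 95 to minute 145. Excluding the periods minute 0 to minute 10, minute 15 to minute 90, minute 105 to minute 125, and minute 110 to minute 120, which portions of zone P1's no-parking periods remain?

A, merged: minute 30 to minute 70, minute 95 to minute 145.
B, merged: minute 0 to minute 10, minute 15 to minute 90, minute 105 to minute 125.
minute 30 to minute 70: fully covered by B → removed.
minute 95 to minute 145 minus B → minute 95 to minute 105, minute 125 to minute 145.

minute 95 to minute 105, minute 125 to minute 145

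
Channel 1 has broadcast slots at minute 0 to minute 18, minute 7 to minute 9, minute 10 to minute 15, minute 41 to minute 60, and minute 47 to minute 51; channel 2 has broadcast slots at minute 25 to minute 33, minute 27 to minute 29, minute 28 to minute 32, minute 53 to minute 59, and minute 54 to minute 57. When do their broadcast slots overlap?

minute 53 to minute 59

Merge the first list: minute 0 to minute 18, minute 41 to minute 60.
Merge the second list: minute 25 to minute 33, minute 53 to minute 59.
minute 0 to minute 18 meets no B interval.
minute 41 to minute 60 ∩ B → minute 53 to minute 59.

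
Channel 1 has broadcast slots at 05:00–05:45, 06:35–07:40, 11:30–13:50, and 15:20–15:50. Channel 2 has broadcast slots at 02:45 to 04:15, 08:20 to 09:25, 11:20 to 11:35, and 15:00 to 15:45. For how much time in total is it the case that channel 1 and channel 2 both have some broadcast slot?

A ∩ B = 11:30-11:35, 15:20-15:45.
Total: 5 min + 25 min = 30 min.

30 min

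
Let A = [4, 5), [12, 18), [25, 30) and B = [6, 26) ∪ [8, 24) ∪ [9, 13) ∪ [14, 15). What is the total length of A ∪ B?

Merge the second list: [6, 26).
A ∪ B = [4, 5), [6, 30).
Total: 1 + 24 = 25.

25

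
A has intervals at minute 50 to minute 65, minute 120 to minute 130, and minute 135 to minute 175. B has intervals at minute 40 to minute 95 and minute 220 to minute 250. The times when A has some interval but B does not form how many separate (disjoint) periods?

A \ B = minute 120 to minute 130, minute 135 to minute 175.
That is 2 disjoint pieces.

2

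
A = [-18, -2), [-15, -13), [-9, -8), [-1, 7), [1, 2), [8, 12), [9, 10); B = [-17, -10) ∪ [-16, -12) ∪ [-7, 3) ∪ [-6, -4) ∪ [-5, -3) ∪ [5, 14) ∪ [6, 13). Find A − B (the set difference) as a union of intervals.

First set merges to [-18, -2), [-1, 7), [8, 12).
Second set merges to [-17, -10), [-7, 3), [5, 14).
[-18, -2) minus B → [-18, -17), [-10, -7).
[-1, 7) minus B → [3, 5).
[8, 12): fully covered by B → removed.

[-18, -17) ∪ [-10, -7) ∪ [3, 5)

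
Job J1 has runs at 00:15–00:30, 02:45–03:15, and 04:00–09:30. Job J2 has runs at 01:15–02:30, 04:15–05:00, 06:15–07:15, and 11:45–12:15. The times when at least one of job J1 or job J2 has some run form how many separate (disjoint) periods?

A ∪ B = 00:15-00:30, 01:15-02:30, 02:45-03:15, 04:00-09:30, 11:45-12:15.
That is 5 disjoint pieces.

5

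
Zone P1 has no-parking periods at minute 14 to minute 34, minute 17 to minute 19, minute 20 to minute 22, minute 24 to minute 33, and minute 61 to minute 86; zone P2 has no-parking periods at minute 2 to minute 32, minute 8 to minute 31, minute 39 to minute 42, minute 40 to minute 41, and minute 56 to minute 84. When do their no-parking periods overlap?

minute 14 to minute 32, minute 61 to minute 84

First set merges to minute 14 to minute 34, minute 61 to minute 86.
Second set merges to minute 2 to minute 32, minute 39 to minute 42, minute 56 to minute 84.
minute 14 to minute 34 ∩ B → minute 14 to minute 32.
minute 61 to minute 86 ∩ B → minute 61 to minute 84.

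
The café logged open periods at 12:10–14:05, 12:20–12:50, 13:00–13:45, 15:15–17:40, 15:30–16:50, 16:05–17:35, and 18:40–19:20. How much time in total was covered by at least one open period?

5 h

Merged: 12:10-14:05, 15:15-17:40, 18:40-19:20.
Lengths: 1 h 55 min + 2 h 25 min + 40 min = 5 h.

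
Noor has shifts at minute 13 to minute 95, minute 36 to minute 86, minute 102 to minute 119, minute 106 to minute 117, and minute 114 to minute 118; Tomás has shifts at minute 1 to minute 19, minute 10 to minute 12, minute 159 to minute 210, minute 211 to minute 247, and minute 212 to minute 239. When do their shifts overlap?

minute 13 to minute 19

Merge the first list: minute 13 to minute 95, minute 102 to minute 119.
Merge the second list: minute 1 to minute 19, minute 159 to minute 210, minute 211 to minute 247.
minute 13 to minute 95 overlaps B on minute 13 to minute 19.
minute 102 to minute 119 falls entirely outside B.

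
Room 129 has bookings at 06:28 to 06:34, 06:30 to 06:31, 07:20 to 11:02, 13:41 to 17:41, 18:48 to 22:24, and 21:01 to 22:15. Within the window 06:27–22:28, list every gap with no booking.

Covered (merged): 06:28–06:34, 07:20–11:02, 13:41–17:41, 18:48–22:24.
Gaps within 06:27–22:28: 06:27–06:28, 06:34–07:20, 11:02–13:41, 17:41–18:48, 22:24–22:28.

06:27–06:28, 06:34–07:20, 11:02–13:41, 17:41–18:48, 22:24–22:28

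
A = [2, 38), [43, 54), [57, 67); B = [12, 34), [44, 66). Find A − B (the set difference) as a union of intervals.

[2, 12) ∪ [34, 38) ∪ [43, 44) ∪ [66, 67)

[2, 38) \ B = [2, 12), [34, 38).
[43, 54) \ B = [43, 44).
[57, 67) \ B = [66, 67).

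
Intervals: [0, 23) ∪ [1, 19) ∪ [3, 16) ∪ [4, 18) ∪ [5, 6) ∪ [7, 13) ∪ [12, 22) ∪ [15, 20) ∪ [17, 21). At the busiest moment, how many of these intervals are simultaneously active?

Sweep endpoints in order; track running count of active intervals.
Peak of 6 reached at 12.

6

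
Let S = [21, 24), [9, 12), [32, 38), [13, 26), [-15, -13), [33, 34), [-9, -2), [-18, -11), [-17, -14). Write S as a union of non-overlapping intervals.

[-18, -11) ∪ [-9, -2) ∪ [9, 12) ∪ [13, 26) ∪ [32, 38)

Sort by start: [-18, -11), [-17, -14), [-15, -13), [-9, -2), [9, 12), [13, 26), [21, 24), [32, 38), [33, 34).
[-17, -14) overlaps/touches [-18, -11) → extend to [-18, -11).
[-15, -13) overlaps/touches [-18, -11) → extend to [-18, -11).
[-9, -2) is disjoint → start new block.
[9, 12) is disjoint → start new block.
[13, 26) is disjoint → start new block.
[21, 24) overlaps/touches [13, 26) → extend to [13, 26).
[32, 38) is disjoint → start new block.
[33, 34) overlaps/touches [32, 38) → extend to [32, 38).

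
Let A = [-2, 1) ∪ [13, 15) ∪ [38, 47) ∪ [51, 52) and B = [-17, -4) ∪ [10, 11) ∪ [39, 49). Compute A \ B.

[-2, 1): no B overlap → unchanged.
[13, 15): no B overlap → unchanged.
[38, 47) minus B → [38, 39).
[51, 52): no B overlap → unchanged.

[-2, 1) ∪ [13, 15) ∪ [38, 39) ∪ [51, 52)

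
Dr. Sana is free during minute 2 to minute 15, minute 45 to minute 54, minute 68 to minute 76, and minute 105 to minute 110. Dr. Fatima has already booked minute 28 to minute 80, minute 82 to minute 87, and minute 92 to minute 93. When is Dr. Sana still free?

minute 2 to minute 15 is untouched.
minute 45 to minute 54 lies entirely inside B → drops out.
minute 68 to minute 76 lies entirely inside B → drops out.
minute 105 to minute 110 is untouched.

minute 2 to minute 15, minute 105 to minute 110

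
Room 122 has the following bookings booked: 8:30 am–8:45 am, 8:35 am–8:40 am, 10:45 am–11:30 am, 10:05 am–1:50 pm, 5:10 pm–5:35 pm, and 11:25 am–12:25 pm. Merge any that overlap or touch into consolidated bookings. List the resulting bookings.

8:30 am–8:45 am, 10:05 am–1:50 pm, 5:10 pm–5:35 pm

Sort by start: 8:30 am–8:45 am, 8:35 am–8:40 am, 10:05 am–1:50 pm, 10:45 am–11:30 am, 11:25 am–12:25 pm, 5:10 pm–5:35 pm.
8:35 am–8:40 am overlaps/touches 8:30 am–8:45 am → extend to 8:30 am–8:45 am.
10:05 am–1:50 pm is disjoint → start new block.
10:45 am–11:30 am overlaps/touches 10:05 am–1:50 pm → extend to 10:05 am–1:50 pm.
11:25 am–12:25 pm overlaps/touches 10:05 am–1:50 pm → extend to 10:05 am–1:50 pm.
5:10 pm–5:35 pm is disjoint → start new block.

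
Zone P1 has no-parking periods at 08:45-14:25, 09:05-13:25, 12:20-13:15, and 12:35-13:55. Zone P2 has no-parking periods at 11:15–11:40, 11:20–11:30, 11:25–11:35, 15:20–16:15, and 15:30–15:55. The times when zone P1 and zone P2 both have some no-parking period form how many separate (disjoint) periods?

A, merged: 08:45–14:25.
B, merged: 11:15–11:40, 15:20–16:15.
A ∩ B = 11:15–11:40.
That is 1 disjoint piece.

1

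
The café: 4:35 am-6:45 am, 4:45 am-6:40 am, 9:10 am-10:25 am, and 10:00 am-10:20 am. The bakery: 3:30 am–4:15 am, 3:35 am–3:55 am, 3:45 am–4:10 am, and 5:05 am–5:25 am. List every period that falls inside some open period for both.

5:05 am–5:25 am

Merge the first list: 4:35 am–6:45 am, 9:10 am–10:25 am.
Merge the second list: 3:30 am–4:15 am, 5:05 am–5:25 am.
4:35 am–6:45 am meets the second set on 5:05 am–5:25 am.
9:10 am–10:25 am: no overlap with the second set.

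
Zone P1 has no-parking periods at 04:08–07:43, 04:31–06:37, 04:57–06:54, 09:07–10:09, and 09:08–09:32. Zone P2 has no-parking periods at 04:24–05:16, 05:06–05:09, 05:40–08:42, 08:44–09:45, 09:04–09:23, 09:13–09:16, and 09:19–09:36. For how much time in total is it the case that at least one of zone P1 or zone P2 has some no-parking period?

Merge the first list: 04:08–07:43, 09:07–10:09.
Merge the second list: 04:24–05:16, 05:40–08:42, 08:44–09:45.
A ∪ B = 04:08–08:42, 08:44–10:09.
Total: 4 h 34 min + 1 h 25 min = 5 h 59 min.

5 h 59 min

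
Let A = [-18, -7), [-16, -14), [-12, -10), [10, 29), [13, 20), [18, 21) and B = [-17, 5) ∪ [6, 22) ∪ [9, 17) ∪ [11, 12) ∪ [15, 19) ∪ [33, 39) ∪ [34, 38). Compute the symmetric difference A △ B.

A, merged: [-18, -7), [10, 29).
B, merged: [-17, 5), [6, 22), [33, 39).
A \ B = [-18, -17), [22, 29).
B \ A = [-7, 5), [6, 10), [33, 39).
Union of the two gives the symmetric difference.

[-18, -17) ∪ [-7, 5) ∪ [6, 10) ∪ [22, 29) ∪ [33, 39)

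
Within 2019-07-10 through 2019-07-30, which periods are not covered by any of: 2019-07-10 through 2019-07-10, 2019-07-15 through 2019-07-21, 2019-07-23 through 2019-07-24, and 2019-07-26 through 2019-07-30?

Covered (merged): 2019-07-10 through 2019-07-10, 2019-07-15 through 2019-07-21, 2019-07-23 through 2019-07-24, 2019-07-26 through 2019-07-30.
Uncovered inside 2019-07-10 through 2019-07-30: 2019-07-11 through 2019-07-14, 2019-07-22 through 2019-07-22, 2019-07-25 through 2019-07-25.

2019-07-11 through 2019-07-14, 2019-07-22 through 2019-07-22, 2019-07-25 through 2019-07-25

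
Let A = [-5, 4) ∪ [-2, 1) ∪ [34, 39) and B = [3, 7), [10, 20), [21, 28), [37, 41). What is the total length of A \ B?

11

First set merges to [-5, 4), [34, 39).
A \ B = [-5, 3), [34, 37).
Total: 8 + 3 = 11.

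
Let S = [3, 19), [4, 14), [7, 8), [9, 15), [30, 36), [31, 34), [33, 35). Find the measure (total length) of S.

22

Merged: [3, 19), [30, 36).
Lengths: 16 + 6 = 22.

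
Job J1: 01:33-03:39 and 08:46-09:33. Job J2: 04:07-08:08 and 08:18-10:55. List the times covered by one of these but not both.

A but not B: 01:33–03:39.
B but not A: 04:07–08:08, 08:18–08:46, 09:33–10:55.
Combining gives A △ B.

01:33–03:39, 04:07–08:08, 08:18–08:46, 09:33–10:55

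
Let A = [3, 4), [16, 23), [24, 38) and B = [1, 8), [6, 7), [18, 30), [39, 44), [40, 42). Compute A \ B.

[16, 18) ∪ [30, 38)

B, merged: [1, 8), [18, 30), [39, 44).
[3, 4) lies entirely inside B → drops out.
[16, 23) with B removed leaves [16, 18).
[24, 38) with B removed leaves [30, 38).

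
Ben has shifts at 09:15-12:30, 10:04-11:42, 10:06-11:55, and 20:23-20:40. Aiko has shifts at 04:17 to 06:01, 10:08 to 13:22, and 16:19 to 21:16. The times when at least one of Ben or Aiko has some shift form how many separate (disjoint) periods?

A, merged: 09:15-12:30, 20:23-20:40.
A ∪ B = 04:17-06:01, 09:15-13:22, 16:19-21:16.
That is 3 disjoint pieces.

3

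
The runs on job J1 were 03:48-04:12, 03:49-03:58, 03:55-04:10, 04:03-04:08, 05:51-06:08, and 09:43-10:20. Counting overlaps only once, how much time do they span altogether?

1 h 18 min

Merged: 03:48-04:12, 05:51-06:08, 09:43-10:20.
Lengths: 24 min + 17 min + 37 min = 1 h 18 min.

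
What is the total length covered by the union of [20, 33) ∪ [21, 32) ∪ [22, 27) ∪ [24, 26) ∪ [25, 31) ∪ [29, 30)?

Merged: [20, 33).
Length: 13.

13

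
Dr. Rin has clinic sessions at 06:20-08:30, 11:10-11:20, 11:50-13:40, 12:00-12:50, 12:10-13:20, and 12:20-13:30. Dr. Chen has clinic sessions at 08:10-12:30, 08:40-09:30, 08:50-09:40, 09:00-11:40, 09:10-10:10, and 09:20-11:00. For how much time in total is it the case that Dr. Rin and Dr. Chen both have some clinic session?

1 h 10 min

Merge the first list: 06:20–08:30, 11:10–11:20, 11:50–13:40.
Merge the second list: 08:10–12:30.
A ∩ B = 08:10–08:30, 11:10–11:20, 11:50–12:30.
Total: 20 min + 10 min + 40 min = 1 h 10 min.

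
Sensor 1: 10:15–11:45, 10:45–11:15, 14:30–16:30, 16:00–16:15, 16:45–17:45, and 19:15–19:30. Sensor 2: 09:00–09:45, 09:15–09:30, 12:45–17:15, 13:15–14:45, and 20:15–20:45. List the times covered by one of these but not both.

09:00–09:45, 10:15–11:45, 12:45–14:30, 16:30–16:45, 17:15–17:45, 19:15–19:30, 20:15–20:45

First set merges to 10:15–11:45, 14:30–16:30, 16:45–17:45, 19:15–19:30.
Second set merges to 09:00–09:45, 12:45–17:15, 20:15–20:45.
A \ B = 10:15–11:45, 17:15–17:45, 19:15–19:30.
B \ A = 09:00–09:45, 12:45–14:30, 16:30–16:45, 20:15–20:45.
Union of the two gives the symmetric difference.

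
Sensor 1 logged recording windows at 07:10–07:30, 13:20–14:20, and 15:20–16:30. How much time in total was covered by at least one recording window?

2 h 30 min

Merged: 07:10–07:30, 13:20–14:20, 15:20–16:30.
Lengths: 20 min + 1 h + 1 h 10 min = 2 h 30 min.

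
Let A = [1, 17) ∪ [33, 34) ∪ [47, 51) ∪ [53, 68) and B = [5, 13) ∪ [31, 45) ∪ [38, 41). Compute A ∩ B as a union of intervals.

Merge the second list: [5, 13), [31, 45).
[1, 17) ∩ B → [5, 13).
[33, 34) ∩ B → [33, 34).
[47, 51) meets no B interval.
[53, 68) meets no B interval.

[5, 13) ∪ [33, 34)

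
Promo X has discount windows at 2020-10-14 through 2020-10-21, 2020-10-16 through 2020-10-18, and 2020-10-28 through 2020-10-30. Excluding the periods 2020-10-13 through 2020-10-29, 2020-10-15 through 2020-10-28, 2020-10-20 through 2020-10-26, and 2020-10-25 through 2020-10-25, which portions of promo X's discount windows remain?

Merge the first list: 2020-10-14 through 2020-10-21, 2020-10-28 through 2020-10-30.
Merge the second list: 2020-10-13 through 2020-10-29.
2020-10-14 through 2020-10-21: fully covered by B → removed.
2020-10-28 through 2020-10-30 minus B → 2020-10-30 through 2020-10-30.

2020-10-30 through 2020-10-30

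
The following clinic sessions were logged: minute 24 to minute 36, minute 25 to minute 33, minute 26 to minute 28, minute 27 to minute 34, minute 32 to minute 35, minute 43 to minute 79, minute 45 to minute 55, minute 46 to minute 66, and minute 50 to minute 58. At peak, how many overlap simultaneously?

At minute 27, 4 of the intervals are simultaneously active.
No point has more.

4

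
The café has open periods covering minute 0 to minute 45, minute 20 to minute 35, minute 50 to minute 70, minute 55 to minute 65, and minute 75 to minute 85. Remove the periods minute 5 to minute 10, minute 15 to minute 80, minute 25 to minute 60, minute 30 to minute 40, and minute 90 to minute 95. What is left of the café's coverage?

minute 0 to minute 5, minute 10 to minute 15, minute 80 to minute 85

A, merged: minute 0 to minute 45, minute 50 to minute 70, minute 75 to minute 85.
B, merged: minute 5 to minute 10, minute 15 to minute 80, minute 90 to minute 95.
minute 0 to minute 45 minus B → minute 0 to minute 5, minute 10 to minute 15.
minute 50 to minute 70: fully covered by B → removed.
minute 75 to minute 85 minus B → minute 80 to minute 85.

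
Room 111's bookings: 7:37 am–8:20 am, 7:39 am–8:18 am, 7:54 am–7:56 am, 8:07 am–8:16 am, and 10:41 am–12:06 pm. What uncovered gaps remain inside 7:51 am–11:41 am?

8:20 am-10:41 am

After merging, the occupied span is 7:37 am-8:20 am, 10:41 am-12:06 pm.
Uncovered inside 7:51 am-11:41 am: 8:20 am-10:41 am.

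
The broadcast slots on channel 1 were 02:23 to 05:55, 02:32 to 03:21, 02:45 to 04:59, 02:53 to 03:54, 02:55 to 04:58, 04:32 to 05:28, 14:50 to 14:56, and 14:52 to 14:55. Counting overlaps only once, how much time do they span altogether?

Merged: 02:23–05:55, 14:50–14:56.
Lengths: 3 h 32 min + 6 min = 3 h 38 min.

3 h 38 min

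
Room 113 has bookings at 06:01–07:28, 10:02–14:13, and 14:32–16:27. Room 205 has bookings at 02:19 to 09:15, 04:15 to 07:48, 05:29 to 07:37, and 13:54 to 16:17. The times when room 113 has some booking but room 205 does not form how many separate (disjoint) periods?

2

Merge the second list: 02:19–09:15, 13:54–16:17.
A \ B = 10:02–13:54, 16:17–16:27.
That is 2 disjoint pieces.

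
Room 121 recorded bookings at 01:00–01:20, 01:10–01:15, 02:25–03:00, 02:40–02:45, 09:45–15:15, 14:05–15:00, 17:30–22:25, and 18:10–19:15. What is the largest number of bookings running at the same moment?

2

At 01:10, 2 of the intervals are simultaneously active.
No point has more.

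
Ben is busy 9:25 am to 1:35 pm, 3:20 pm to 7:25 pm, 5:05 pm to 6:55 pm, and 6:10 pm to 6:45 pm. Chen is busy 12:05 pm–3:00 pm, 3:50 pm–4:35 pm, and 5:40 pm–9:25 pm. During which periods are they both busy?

12:05 pm–1:35 pm, 3:50 pm–4:35 pm, 5:40 pm–7:25 pm

First set merges to 9:25 am–1:35 pm, 3:20 pm–7:25 pm.
9:25 am–1:35 pm overlaps B on 12:05 pm–1:35 pm.
3:20 pm–7:25 pm overlaps B on 3:50 pm–4:35 pm, 5:40 pm–7:25 pm.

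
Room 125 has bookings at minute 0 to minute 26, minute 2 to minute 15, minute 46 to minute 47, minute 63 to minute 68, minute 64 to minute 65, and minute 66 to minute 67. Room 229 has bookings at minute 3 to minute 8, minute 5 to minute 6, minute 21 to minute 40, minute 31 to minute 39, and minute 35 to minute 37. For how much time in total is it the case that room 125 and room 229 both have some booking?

A, merged: minute 0 to minute 26, minute 46 to minute 47, minute 63 to minute 68.
B, merged: minute 3 to minute 8, minute 21 to minute 40.
A ∩ B = minute 3 to minute 8, minute 21 to minute 26.
Total: 5 minutes + 5 minutes = 10 minutes.

10 minutes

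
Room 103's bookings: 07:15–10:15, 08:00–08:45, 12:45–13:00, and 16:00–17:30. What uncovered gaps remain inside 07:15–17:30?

The merged coverage is 07:15–10:15, 12:45–13:00, 16:00–17:30.
Uncovered inside 07:15–17:30: 10:15–12:45, 13:00–16:00.

10:15–12:45, 13:00–16:00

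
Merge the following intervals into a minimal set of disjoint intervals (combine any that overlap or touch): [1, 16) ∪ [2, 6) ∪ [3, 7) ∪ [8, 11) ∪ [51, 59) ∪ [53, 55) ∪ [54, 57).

[1, 16) ∪ [51, 59)

[2, 6) overlaps/touches [1, 16) → extend to [1, 16).
[3, 7) overlaps/touches [1, 16) → extend to [1, 16).
[8, 11) overlaps/touches [1, 16) → extend to [1, 16).
[51, 59) is disjoint → start new block.
[53, 55) overlaps/touches [51, 59) → extend to [51, 59).
[54, 57) overlaps/touches [51, 59) → extend to [51, 59).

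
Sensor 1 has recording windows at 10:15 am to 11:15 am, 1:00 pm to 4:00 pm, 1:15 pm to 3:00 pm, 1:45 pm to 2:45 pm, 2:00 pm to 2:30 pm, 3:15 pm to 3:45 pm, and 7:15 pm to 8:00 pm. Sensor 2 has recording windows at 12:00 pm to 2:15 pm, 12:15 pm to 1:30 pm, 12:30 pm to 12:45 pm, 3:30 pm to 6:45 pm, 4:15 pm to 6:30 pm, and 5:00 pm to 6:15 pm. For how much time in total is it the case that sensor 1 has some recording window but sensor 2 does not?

3 h

First set merges to 10:15 am–11:15 am, 1:00 pm–4:00 pm, 7:15 pm–8:00 pm.
Second set merges to 12:00 pm–2:15 pm, 3:30 pm–6:45 pm.
A \ B = 10:15 am–11:15 am, 2:15 pm–3:30 pm, 7:15 pm–8:00 pm.
Total: 1 h + 1 h 15 min + 45 min = 3 h.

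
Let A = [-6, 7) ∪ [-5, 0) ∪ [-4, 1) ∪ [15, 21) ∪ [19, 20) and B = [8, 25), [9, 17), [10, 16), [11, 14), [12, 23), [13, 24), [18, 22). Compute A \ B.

Merge the first list: [-6, 7), [15, 21).
Merge the second list: [8, 25).
[-6, 7): no B overlap → unchanged.
[15, 21): fully covered by B → removed.

[-6, 7)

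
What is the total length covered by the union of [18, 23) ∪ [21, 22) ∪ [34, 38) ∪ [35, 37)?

9

Merged: [18, 23), [34, 38).
Lengths: 5 + 4 = 9.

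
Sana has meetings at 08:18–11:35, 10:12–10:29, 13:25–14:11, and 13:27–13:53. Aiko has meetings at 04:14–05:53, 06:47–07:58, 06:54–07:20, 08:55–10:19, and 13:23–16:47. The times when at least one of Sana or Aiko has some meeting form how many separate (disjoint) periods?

4

Merge the first list: 08:18–11:35, 13:25–14:11.
Merge the second list: 04:14–05:53, 06:47–07:58, 08:55–10:19, 13:23–16:47.
A ∪ B = 04:14–05:53, 06:47–07:58, 08:18–11:35, 13:23–16:47.
That is 4 disjoint pieces.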